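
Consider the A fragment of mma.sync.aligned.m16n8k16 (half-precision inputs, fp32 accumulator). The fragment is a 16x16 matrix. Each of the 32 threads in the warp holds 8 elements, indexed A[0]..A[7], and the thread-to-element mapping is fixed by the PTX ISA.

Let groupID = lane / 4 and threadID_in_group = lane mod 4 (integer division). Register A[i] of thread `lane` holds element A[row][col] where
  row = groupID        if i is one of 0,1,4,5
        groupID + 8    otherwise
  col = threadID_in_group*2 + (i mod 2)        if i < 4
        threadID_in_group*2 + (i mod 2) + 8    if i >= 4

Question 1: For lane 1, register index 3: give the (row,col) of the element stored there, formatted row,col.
1: gid=0,tid=1
[3] (0+8,1*2+1+0) = (8,3)

8,3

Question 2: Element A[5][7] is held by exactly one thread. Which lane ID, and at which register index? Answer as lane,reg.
23,1

r=5->g=5,rb=0  c=7->cb=0,t=3,b0=1
L=5*4+3=23  i=0*4+0*2+1=1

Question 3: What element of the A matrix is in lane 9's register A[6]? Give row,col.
lane 9: G=2 (9/4), T=1 (9%4)
i=6: r=2+8=10, c=1*2+0+8=10

10,10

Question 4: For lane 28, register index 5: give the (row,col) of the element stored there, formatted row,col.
lane 28->28/4=7, 28 mod 4=0
i=5  r:7+0->7  c:2·0+1+8->9

7,9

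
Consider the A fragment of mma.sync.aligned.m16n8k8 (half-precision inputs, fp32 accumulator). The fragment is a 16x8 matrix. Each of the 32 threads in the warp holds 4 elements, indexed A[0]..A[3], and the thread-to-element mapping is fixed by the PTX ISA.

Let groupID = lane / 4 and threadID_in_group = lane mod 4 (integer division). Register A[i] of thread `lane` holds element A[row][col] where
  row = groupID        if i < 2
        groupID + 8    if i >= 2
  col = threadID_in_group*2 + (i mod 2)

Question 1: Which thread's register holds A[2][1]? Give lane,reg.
8,1

r=2->g=2,rb=0  c=1->t=0,b0=1
L=2*4+0=8  i=0*2+1=1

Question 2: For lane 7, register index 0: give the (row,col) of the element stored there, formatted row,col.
1,6

7: gr=1,th=3
[0] (1+0,3*2+0) = (1,6)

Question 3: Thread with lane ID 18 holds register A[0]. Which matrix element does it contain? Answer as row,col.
lane 18: gr=4 (18/4), th=2 (18%4)
i=0: r=4+0=4, c=2*2+0=4

4,4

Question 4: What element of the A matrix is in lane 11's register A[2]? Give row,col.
10,6

L=11->gid=11>>2=2, tid=11&3=3
[2]->row 2+8=10  col 3·2+0=6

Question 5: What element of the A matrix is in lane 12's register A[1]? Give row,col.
lane 12=>12/4=3, 12 mod 4=0
i=1  r:3+0=>3  c:2·0+1=>1

3,1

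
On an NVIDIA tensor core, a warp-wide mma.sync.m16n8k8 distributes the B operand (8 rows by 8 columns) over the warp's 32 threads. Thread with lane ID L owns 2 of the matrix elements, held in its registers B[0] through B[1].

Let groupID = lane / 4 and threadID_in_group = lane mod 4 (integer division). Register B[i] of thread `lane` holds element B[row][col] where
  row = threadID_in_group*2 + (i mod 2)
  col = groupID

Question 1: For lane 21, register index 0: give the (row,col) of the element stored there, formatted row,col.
2,5

lane 21⇒21/4=5, 21 mod 4=1
i=0  r:2·1+0⇒2  c:5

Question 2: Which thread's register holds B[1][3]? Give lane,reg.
c: 3->gid=3  r: 1->tid=0,i&1=1
L=3*4+0=12  i=1=1

12,1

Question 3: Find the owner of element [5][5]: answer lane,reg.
c=5→G=5  r=5→T=2,p=1
L=5*4+2=22  i=1=1

22,1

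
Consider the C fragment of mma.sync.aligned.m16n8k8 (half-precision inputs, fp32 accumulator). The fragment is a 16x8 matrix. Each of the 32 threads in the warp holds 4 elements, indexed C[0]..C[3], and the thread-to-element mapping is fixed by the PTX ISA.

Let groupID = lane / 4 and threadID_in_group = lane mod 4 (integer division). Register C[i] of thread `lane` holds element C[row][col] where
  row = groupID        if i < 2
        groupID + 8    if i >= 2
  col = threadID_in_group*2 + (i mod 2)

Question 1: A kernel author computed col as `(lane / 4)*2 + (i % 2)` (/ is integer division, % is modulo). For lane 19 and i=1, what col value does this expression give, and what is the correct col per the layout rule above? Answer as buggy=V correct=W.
`(lane / 4)*2 + (i % 2)`[19,1]->9
lane 19->19/4=4, 19 mod 4=3
i=1  r:4+0->4  c:2·3+1->7
col: 9 vs 7

buggy=9 correct=7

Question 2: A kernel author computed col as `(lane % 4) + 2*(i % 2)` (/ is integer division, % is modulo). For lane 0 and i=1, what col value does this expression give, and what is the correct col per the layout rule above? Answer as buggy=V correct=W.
`(lane % 4) + 2*(i % 2)`[0,1]->2
lane 0->0/4=0, 0 mod 4=0
i=1  r:0+0->0  c:2·0+1->1
col: 2 vs 1

buggy=2 correct=1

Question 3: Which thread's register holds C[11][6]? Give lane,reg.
r: 11->gid=3,r8=1  c: 6->tid=3,i&1=0
L=3*4+3=15  i=1*2+0=2

15,2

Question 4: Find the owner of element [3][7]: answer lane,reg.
15,1

r:3=>grp=3,rB=0  c:7=>tig=3,lo=1
L=3*4+3=15  i=0*2+1=1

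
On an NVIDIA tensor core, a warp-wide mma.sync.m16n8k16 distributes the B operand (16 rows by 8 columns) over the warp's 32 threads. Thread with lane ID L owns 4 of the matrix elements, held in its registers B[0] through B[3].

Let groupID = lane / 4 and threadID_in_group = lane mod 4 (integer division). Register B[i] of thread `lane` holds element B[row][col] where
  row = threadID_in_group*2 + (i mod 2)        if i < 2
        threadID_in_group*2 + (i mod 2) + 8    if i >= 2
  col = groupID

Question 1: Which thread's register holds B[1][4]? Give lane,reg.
c: 4->gid=4  r: 1->r8=0,tid=0,i&1=1
L=4*4+0=16  i=0*2+1=1

16,1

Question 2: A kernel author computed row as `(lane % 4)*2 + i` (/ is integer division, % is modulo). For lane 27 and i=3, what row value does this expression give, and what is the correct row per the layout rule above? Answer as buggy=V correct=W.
`(lane % 4)*2 + i`[27,3]⇒9
L=27⇒gr=27>>2=6, th=27&3=3
[3]⇒row 3·2+1+8=15  col gr=6
row: 9 vs 15

buggy=9 correct=15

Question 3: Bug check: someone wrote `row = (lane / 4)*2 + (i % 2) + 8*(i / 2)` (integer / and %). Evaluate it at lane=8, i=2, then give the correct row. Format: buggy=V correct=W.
`(lane / 4)*2 + (i % 2) + 8*(i / 2)`[8,2]->12
lane 8: gid=2 (8/4), tid=0 (8%4)
i=2: r=0*2+0+8=8, c=gid=2
row: 12 vs 8

buggy=12 correct=8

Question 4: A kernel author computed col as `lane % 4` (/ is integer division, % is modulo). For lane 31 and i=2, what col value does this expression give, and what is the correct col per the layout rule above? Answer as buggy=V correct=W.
buggy=3 correct=7

`lane % 4`[31,2]->3
L=31->g=31>>2=7, t=31&3=3
[2]->row 3·2+0+8=14  col g=7
col: 3 vs 7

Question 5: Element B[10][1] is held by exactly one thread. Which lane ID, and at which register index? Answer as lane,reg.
c=1->g=1  r=10->rb=1,t=1,b0=0
L=1*4+1=5  i=1*2+0=2

5,2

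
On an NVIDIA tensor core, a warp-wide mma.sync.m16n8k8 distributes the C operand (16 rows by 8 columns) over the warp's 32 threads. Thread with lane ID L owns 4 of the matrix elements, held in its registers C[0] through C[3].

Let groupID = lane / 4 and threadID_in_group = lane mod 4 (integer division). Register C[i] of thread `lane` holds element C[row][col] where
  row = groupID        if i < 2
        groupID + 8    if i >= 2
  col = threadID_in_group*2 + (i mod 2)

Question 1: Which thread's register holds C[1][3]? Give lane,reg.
5,1

r: 1->gid=1,r8=0  c: 3->tid=1,i&1=1
L=1*4+1=5  i=0*2+1=1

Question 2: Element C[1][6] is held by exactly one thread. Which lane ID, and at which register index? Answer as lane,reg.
7,0

r=1⇒gr=1,Rb=0  c=6⇒th=3,odd=0
L=1*4+3=7  i=0*2+0=0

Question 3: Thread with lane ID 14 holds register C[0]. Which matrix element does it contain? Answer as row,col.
3,4

14: gr=3,th=2
[0] (3+0,2*2+0) = (3,4)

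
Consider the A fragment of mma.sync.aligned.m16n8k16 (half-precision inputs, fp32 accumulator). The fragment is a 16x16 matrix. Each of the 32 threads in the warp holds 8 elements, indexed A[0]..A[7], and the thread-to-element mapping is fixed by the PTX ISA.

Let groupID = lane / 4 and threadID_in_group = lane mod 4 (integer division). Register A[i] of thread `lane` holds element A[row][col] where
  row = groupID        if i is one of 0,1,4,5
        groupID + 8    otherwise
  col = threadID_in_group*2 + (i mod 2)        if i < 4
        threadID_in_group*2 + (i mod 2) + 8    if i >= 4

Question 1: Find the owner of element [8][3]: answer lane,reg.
1,3

r:8=>grp=0,rB=1  c:3=>cB=0,tig=1,lo=1
L=0*4+1=1  i=0*4+1*2+1=3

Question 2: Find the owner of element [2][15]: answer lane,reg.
11,5

r:2=>grp=2,rB=0  c:15=>cB=1,tig=3,lo=1
L=2*4+3=11  i=1*4+0*2+1=5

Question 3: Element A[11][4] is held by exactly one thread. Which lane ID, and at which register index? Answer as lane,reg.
14,2

r:11=>grp=3,rB=1  c:4=>cB=0,tig=2,lo=0
L=3*4+2=14  i=0*4+1*2+0=2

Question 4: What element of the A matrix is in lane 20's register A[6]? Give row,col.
13,8

lane 20→20/4=5, 20 mod 4=0
i=6  r:5+8→13  c:2·0+0+8→8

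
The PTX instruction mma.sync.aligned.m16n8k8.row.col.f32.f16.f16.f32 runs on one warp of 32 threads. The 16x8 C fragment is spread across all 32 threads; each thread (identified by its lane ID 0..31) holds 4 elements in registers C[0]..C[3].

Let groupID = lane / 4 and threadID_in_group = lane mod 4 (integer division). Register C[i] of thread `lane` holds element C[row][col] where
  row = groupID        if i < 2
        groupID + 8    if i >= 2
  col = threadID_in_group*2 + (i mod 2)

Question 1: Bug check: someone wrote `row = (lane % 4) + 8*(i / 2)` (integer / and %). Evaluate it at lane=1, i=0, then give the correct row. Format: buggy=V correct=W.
`(lane % 4) + 8*(i / 2)`[1,0]->1
L=1->g=1>>2=0, t=1&3=1
[0]->row 0+0=0  col 1·2+0=2
row: 1 vs 0

buggy=1 correct=0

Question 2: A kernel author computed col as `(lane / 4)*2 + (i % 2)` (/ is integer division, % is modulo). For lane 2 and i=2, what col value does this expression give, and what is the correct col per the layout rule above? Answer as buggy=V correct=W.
`(lane / 4)*2 + (i % 2)`[2,2]=>0
lane 2=>2/4=0, 2 mod 4=2
i=2  r:0+8=>8  c:2·2+0=>4
col: 0 vs 4

buggy=0 correct=4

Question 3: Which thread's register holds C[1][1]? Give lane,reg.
r:1=>grp=1,rB=0  c:1=>tig=0,lo=1
L=1*4+0=4  i=0*2+1=1

4,1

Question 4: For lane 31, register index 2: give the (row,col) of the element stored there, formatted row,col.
L=31=>grp=31>>2=7, tig=31&3=3
[2]=>row 7+8=15  col 3·2+0=6

15,6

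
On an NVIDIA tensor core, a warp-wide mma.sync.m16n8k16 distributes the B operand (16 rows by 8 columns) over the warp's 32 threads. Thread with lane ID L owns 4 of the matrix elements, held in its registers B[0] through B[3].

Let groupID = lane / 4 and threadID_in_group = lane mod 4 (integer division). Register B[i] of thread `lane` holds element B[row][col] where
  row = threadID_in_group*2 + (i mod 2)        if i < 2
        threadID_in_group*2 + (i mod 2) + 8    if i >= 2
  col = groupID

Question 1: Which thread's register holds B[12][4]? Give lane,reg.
18,2

c=4->g=4  r=12->rb=1,t=2,b0=0
L=4*4+2=18  i=1*2+0=2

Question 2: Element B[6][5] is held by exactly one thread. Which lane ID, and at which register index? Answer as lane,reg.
23,0

c:5=>grp=5  r:6=>rB=0,tig=3,lo=0
L=5*4+3=23  i=0*2+0=0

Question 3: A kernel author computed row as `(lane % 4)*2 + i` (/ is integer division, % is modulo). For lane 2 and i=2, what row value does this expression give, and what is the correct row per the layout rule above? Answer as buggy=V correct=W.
`(lane % 4)*2 + i`[2,2]=>6
lane 2=>2/4=0, 2 mod 4=2
i=2  r:2·2+0+8=>12  c:0
row: 6 vs 12

buggy=6 correct=12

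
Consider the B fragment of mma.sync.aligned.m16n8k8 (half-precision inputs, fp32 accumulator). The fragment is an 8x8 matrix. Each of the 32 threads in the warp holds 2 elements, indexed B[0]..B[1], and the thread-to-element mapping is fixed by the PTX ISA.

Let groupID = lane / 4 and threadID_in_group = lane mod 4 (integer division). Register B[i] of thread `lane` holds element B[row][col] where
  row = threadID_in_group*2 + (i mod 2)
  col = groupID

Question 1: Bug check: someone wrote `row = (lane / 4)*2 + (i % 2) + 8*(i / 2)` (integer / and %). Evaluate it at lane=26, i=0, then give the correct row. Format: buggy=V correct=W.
buggy=12 correct=4

`(lane / 4)*2 + (i % 2) + 8*(i / 2)`[26,0]=>12
L=26=>grp=26>>2=6, tig=26&3=2
[0]=>row 2·2+0=4  col grp=6
row: 12 vs 4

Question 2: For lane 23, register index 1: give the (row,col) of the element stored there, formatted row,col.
7,5

lane 23=>23/4=5, 23 mod 4=3
i=1  r:2·3+1=>7  c:5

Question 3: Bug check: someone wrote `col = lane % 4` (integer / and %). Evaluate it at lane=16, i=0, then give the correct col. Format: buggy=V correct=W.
buggy=0 correct=4

`lane % 4`[16,0]->0
lane 16: g=4 (16/4), t=0 (16%4)
i=0: r=0*2+0=0, c=g=4
col: 0 vs 4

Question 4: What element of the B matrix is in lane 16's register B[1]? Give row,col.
1,4

L=16→G=16>>2=4, T=16&3=0
[1]→row 0·2+1=1  col G=4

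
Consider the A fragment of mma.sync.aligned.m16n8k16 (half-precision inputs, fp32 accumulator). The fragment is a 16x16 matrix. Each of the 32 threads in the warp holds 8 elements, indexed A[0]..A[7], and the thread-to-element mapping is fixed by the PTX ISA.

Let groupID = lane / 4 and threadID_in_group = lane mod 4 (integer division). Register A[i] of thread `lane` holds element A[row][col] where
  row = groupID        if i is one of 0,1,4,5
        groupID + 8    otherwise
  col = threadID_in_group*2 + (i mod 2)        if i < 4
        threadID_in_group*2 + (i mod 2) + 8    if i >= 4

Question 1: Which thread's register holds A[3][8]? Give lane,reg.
12,4

r:3=>grp=3,rB=0  c:8=>cB=1,tig=0,lo=0
L=3*4+0=12  i=1*4+0*2+0=4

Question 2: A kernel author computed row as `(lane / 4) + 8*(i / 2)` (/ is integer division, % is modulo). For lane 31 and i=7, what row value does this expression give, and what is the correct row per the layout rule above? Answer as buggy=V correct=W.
buggy=31 correct=15

`(lane / 4) + 8*(i / 2)`[31,7]->31
31: g=7,t=3
[7] (7+8,3*2+1+8) = (15,15)
row: 31 vs 15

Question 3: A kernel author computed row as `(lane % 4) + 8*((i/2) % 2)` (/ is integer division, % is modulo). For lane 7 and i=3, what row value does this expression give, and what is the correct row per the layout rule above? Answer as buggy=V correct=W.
buggy=11 correct=9

`(lane % 4) + 8*((i/2) % 2)`[7,3]->11
L=7->g=7>>2=1, t=7&3=3
[3]->row 1+8=9  col 3·2+1+0=7
row: 11 vs 9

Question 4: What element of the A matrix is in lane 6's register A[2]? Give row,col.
lane 6=>6/4=1, 6 mod 4=2
i=2  r:1+8=>9  c:2·2+0+0=>4

9,4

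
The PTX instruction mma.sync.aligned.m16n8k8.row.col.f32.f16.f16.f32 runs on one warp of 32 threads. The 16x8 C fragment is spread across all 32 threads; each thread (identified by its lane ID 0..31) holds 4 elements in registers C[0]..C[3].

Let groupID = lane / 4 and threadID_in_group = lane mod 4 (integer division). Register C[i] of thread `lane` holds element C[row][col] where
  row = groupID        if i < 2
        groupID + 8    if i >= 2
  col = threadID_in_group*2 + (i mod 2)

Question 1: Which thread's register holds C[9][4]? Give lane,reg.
6,2

r=9⇒gr=1,Rb=1  c=4⇒th=2,odd=0
L=1*4+2=6  i=1*2+0=2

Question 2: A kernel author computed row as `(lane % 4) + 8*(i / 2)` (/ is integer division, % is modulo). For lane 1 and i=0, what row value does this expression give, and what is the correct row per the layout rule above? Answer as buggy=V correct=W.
`(lane % 4) + 8*(i / 2)`[1,0]⇒1
lane 1⇒1/4=0, 1 mod 4=1
i=0  r:0+0⇒0  c:2·1+0⇒2
row: 1 vs 0

buggy=1 correct=0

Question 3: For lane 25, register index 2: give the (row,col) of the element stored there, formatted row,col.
lane 25->25/4=6, 25 mod 4=1
i=2  r:6+8->14  c:2·1+0->2

14,2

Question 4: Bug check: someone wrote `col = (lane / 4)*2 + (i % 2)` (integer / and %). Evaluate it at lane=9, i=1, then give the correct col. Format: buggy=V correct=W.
`(lane / 4)*2 + (i % 2)`[9,1]->5
lane 9->9/4=2, 9 mod 4=1
i=1  r:2+0->2  c:2·1+1->3
col: 5 vs 3

buggy=5 correct=3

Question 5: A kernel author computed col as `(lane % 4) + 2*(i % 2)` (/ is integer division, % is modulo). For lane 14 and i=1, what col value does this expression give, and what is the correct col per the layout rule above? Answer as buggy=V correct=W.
buggy=4 correct=5

`(lane % 4) + 2*(i % 2)`[14,1]=>4
L=14=>grp=14>>2=3, tig=14&3=2
[1]=>row 3+0=3  col 2·2+1=5
col: 4 vs 5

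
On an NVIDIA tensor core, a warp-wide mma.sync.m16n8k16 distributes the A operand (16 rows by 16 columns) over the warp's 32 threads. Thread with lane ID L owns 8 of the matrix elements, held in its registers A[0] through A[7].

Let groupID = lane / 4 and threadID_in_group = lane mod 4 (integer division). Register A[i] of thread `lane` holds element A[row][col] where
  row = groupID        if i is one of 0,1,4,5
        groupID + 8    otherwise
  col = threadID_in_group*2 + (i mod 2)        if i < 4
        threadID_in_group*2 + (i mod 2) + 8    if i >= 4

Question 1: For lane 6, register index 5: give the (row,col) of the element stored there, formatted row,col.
6: gid=1,tid=2
[5] (1+0,2*2+1+8) = (1,13)

1,13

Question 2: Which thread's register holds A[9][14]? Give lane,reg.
7,6

r:9=>grp=1,rB=1  c:14=>cB=1,tig=3,lo=0
L=1*4+3=7  i=1*4+1*2+0=6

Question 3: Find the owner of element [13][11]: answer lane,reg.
21,7

r:13=>grp=5,rB=1  c:11=>cB=1,tig=1,lo=1
L=5*4+1=21  i=1*4+1*2+1=7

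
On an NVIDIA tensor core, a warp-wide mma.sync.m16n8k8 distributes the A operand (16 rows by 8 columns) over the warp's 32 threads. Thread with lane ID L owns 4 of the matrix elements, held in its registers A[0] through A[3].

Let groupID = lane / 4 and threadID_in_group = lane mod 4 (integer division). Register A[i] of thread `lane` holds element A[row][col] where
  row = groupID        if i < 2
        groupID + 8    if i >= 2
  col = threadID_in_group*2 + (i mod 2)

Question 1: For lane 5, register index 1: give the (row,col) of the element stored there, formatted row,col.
1,3

lane 5->5/4=1, 5 mod 4=1
i=1  r:1+0->1  c:2·1+1->3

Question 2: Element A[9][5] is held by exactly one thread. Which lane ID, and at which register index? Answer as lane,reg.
r: 9->gid=1,r8=1  c: 5->tid=2,i&1=1
L=1*4+2=6  i=1*2+1=3

6,3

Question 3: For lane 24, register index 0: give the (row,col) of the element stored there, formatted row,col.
L=24→G=24>>2=6, T=24&3=0
[0]→row 6+0=6  col 0·2+0=0

6,0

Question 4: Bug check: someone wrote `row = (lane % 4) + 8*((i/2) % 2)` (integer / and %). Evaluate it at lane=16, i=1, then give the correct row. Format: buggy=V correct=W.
`(lane % 4) + 8*((i/2) % 2)`[16,1]⇒0
lane 16: gr=4 (16/4), th=0 (16%4)
i=1: r=4+0=4, c=0*2+1=1
row: 0 vs 4

buggy=0 correct=4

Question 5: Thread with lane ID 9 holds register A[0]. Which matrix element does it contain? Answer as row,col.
L=9=>grp=9>>2=2, tig=9&3=1
[0]=>row 2+0=2  col 1·2+0=2

2,2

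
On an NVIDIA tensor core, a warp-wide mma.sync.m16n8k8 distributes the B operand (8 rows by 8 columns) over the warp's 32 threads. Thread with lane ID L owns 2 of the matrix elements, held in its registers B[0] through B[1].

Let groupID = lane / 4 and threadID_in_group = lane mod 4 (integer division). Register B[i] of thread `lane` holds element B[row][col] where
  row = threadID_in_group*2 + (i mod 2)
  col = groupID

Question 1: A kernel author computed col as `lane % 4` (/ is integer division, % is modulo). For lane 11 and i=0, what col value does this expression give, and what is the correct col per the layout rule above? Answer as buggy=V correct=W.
buggy=3 correct=2

`lane % 4`[11,0]⇒3
lane 11⇒11/4=2, 11 mod 4=3
i=0  r:2·3+0⇒6  c:2
col: 3 vs 2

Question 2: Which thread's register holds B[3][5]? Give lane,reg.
c=5⇒gr=5  r=3⇒th=1,odd=1
L=5*4+1=21  i=1=1

21,1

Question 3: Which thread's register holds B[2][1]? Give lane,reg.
5,0

c=1->g=1  r=2->t=1,b0=0
L=1*4+1=5  i=0=0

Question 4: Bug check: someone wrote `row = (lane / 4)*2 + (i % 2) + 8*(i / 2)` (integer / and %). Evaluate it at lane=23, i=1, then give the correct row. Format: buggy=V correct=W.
`(lane / 4)*2 + (i % 2) + 8*(i / 2)`[23,1]=>11
23: grp=5,tig=3
[1] (3*2+1,5) = (7,5)
row: 11 vs 7

buggy=11 correct=7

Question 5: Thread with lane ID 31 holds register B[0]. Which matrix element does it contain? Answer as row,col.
6,7

lane 31->31/4=7, 31 mod 4=3
i=0  r:2·3+0->6  c:7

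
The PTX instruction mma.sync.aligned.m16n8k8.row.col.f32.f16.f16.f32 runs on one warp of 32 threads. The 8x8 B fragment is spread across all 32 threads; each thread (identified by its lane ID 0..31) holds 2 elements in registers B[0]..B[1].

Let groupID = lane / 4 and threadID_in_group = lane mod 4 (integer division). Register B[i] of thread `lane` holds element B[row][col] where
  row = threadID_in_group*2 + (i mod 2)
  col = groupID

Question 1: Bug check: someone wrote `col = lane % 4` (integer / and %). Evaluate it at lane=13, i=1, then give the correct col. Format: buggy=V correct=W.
buggy=1 correct=3

`lane % 4`[13,1]=>1
lane 13: grp=3 (13/4), tig=1 (13%4)
i=1: r=1*2+1=3, c=grp=3
col: 1 vs 3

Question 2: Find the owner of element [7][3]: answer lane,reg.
15,1

c=3→G=3  r=7→T=3,p=1
L=3*4+3=15  i=1=1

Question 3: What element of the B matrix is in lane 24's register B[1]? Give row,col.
1,6

lane 24=>24/4=6, 24 mod 4=0
i=1  r:2·0+1=>1  c:6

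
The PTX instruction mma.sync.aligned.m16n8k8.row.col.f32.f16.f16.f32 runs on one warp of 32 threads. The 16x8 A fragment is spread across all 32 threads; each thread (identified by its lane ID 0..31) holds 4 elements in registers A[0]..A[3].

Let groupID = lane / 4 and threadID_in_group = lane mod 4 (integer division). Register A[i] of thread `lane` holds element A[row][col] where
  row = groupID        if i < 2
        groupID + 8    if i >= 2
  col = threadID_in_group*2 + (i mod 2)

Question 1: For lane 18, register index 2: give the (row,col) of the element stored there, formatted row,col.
lane 18: gr=4 (18/4), th=2 (18%4)
i=2: r=4+8=12, c=2*2+0=4

12,4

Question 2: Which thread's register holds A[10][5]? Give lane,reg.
10,3

r=10->g=2,rb=1  c=5->t=2,b0=1
L=2*4+2=10  i=1*2+1=3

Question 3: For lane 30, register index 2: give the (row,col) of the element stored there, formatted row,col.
30: gid=7,tid=2
[2] (7+8,2*2+0) = (15,4)

15,4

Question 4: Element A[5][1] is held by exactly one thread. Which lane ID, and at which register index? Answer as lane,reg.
20,1

r:5=>grp=5,rB=0  c:1=>tig=0,lo=1
L=5*4+0=20  i=0*2+1=1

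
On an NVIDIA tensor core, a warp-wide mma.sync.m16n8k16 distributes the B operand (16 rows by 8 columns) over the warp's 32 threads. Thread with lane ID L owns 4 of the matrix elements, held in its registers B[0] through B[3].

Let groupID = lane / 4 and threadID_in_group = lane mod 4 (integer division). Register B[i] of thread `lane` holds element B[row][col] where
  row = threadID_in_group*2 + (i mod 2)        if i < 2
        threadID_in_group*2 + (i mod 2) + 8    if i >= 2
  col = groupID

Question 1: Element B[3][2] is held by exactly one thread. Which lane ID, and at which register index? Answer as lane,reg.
9,1

c=2->g=2  r=3->rb=0,t=1,b0=1
L=2*4+1=9  i=0*2+1=1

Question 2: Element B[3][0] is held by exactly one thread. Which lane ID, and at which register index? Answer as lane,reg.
c: 0->gid=0  r: 3->r8=0,tid=1,i&1=1
L=0*4+1=1  i=0*2+1=1

1,1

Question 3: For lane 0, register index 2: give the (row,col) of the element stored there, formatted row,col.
lane 0: g=0 (0/4), t=0 (0%4)
i=2: r=0*2+0+8=8, c=g=0

8,0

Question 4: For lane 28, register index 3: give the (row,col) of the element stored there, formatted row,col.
9,7

lane 28->28/4=7, 28 mod 4=0
i=3  r:2·0+1+8->9  c:7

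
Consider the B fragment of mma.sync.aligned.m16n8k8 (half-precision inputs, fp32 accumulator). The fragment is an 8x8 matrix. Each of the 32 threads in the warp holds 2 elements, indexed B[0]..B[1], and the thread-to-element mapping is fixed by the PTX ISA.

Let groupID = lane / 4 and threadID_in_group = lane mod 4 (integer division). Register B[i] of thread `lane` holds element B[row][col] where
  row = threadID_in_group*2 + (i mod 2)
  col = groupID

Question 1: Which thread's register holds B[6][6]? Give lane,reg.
27,0

c=6->g=6  r=6->t=3,b0=0
L=6*4+3=27  i=0=0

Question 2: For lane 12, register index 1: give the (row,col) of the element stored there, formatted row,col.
12: g=3,t=0
[1] (0*2+1,3) = (1,3)

1,3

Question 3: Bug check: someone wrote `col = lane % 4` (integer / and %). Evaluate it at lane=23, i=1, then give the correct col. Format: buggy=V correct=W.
`lane % 4`[23,1]⇒3
23: gr=5,th=3
[1] (3*2+1,5) = (7,5)
col: 3 vs 5

buggy=3 correct=5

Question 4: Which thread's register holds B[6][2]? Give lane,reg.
11,0

c=2→G=2  r=6→T=3,p=0
L=2*4+3=11  i=0=0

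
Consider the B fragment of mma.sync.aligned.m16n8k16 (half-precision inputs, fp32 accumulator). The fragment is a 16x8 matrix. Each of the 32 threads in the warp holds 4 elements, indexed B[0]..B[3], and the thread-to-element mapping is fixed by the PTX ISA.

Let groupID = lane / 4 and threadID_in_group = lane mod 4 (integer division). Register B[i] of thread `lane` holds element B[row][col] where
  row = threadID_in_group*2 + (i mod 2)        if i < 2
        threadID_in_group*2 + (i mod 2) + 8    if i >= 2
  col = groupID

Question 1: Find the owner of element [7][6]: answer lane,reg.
27,1

c: 6->gid=6  r: 7->r8=0,tid=3,i&1=1
L=6*4+3=27  i=0*2+1=1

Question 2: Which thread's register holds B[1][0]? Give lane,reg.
0,1

c: 0->gid=0  r: 1->r8=0,tid=0,i&1=1
L=0*4+0=0  i=0*2+1=1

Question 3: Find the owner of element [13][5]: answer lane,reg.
22,3

c=5->g=5  r=13->rb=1,t=2,b0=1
L=5*4+2=22  i=1*2+1=3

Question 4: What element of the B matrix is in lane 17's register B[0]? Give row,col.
L=17⇒gr=17>>2=4, th=17&3=1
[0]⇒row 1·2+0+0=2  col gr=4

2,4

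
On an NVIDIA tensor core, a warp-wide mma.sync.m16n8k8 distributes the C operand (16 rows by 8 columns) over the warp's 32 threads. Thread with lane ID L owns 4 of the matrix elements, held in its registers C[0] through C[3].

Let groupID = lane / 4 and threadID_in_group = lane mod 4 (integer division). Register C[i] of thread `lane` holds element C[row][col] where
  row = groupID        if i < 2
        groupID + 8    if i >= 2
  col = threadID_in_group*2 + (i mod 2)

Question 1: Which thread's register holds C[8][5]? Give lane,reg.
2,3

r=8->g=0,rb=1  c=5->t=2,b0=1
L=0*4+2=2  i=1*2+1=3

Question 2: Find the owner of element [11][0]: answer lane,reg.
r=11->g=3,rb=1  c=0->t=0,b0=0
L=3*4+0=12  i=1*2+0=2

12,2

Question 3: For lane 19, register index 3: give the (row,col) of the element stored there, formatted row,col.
12,7

lane 19=>19/4=4, 19 mod 4=3
i=3  r:4+8=>12  c:2·3+1=>7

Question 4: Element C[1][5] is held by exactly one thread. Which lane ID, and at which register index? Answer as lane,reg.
r=1⇒gr=1,Rb=0  c=5⇒th=2,odd=1
L=1*4+2=6  i=0*2+1=1

6,1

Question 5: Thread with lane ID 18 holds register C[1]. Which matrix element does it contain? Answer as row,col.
4,5

18: gr=4,th=2
[1] (4+0,2*2+1) = (4,5)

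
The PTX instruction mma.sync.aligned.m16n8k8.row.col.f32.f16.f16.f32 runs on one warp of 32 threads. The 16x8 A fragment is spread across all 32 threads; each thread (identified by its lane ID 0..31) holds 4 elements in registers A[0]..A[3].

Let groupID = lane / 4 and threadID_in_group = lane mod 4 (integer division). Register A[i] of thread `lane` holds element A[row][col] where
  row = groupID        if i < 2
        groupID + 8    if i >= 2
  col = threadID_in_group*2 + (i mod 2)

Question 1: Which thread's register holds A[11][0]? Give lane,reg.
r=11→G=3,rhi=1  c=0→T=0,p=0
L=3*4+0=12  i=1*2+0=2

12,2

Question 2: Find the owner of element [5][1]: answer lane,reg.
20,1

r: 5->gid=5,r8=0  c: 1->tid=0,i&1=1
L=5*4+0=20  i=0*2+1=1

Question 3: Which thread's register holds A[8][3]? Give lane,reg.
r=8→G=0,rhi=1  c=3→T=1,p=1
L=0*4+1=1  i=1*2+1=3

1,3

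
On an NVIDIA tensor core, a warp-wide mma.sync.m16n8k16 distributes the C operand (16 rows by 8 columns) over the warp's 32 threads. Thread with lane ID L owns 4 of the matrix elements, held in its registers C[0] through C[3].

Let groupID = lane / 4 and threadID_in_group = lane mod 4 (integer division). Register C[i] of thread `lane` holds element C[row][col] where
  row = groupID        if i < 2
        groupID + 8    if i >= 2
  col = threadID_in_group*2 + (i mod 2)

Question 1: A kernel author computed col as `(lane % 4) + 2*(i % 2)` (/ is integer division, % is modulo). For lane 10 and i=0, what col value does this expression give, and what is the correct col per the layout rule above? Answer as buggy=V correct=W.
`(lane % 4) + 2*(i % 2)`[10,0]->2
lane 10: gid=2 (10/4), tid=2 (10%4)
i=0: r=2+0=2, c=2*2+0=4
col: 2 vs 4

buggy=2 correct=4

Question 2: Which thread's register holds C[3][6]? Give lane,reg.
15,0

r: 3->gid=3,r8=0  c: 6->tid=3,i&1=0
L=3*4+3=15  i=0*2+0=0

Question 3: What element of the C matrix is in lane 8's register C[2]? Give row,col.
lane 8→8/4=2, 8 mod 4=0
i=2  r:2+8→10  c:2·0+0→0

10,0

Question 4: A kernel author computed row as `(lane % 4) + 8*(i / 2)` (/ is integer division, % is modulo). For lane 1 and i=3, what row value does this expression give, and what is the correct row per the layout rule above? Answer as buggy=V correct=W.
buggy=9 correct=8

`(lane % 4) + 8*(i / 2)`[1,3]->9
L=1->gid=1>>2=0, tid=1&3=1
[3]->row 0+8=8  col 1·2+1=3
row: 9 vs 8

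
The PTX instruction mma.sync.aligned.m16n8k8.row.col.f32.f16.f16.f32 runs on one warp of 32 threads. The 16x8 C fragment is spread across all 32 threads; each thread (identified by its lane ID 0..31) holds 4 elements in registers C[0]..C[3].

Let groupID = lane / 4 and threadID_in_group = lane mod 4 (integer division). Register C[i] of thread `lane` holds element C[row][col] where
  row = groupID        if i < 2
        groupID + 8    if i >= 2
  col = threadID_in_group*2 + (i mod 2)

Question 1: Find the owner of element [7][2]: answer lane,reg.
r: 7->gid=7,r8=0  c: 2->tid=1,i&1=0
L=7*4+1=29  i=0*2+0=0

29,0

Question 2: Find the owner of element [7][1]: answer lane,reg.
r=7⇒gr=7,Rb=0  c=1⇒th=0,odd=1
L=7*4+0=28  i=0*2+1=1

28,1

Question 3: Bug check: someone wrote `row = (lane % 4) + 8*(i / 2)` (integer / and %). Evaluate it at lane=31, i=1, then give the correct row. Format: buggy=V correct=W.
buggy=3 correct=7

`(lane % 4) + 8*(i / 2)`[31,1]->3
31: g=7,t=3
[1] (7+0,3*2+1) = (7,7)
row: 3 vs 7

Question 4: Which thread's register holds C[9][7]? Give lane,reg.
7,3

r=9->g=1,rb=1  c=7->t=3,b0=1
L=1*4+3=7  i=1*2+1=3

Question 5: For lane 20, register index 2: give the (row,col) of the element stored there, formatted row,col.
lane 20=>20/4=5, 20 mod 4=0
i=2  r:5+8=>13  c:2·0+0=>0

13,0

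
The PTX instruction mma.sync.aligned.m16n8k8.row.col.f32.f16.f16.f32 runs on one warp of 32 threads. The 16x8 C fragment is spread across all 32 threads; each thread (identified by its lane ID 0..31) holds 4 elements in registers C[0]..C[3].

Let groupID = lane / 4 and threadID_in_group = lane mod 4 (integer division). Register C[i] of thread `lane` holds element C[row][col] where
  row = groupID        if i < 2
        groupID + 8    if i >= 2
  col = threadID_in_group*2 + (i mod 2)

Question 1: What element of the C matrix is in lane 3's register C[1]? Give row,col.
L=3->gid=3>>2=0, tid=3&3=3
[1]->row 0+0=0  col 3·2+1=7

0,7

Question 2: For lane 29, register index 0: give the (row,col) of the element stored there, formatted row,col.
7,2

lane 29: gr=7 (29/4), th=1 (29%4)
i=0: r=7+0=7, c=1*2+0=2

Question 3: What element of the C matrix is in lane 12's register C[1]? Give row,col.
3,1

lane 12: gr=3 (12/4), th=0 (12%4)
i=1: r=3+0=3, c=0*2+1=1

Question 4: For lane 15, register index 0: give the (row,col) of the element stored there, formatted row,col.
3,6

lane 15=>15/4=3, 15 mod 4=3
i=0  r:3+0=>3  c:2·3+0=>6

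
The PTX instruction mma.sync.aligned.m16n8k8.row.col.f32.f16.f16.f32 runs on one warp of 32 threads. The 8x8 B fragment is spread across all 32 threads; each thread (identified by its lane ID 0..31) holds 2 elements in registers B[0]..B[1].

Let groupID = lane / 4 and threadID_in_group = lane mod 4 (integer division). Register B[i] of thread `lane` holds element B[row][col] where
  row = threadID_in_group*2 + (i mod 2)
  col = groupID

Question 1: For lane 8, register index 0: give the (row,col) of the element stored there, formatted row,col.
0,2

8: G=2,T=0
[0] (0*2+0,2) = (0,2)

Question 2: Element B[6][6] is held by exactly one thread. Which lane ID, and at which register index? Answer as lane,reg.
27,0

c:6=>grp=6  r:6=>tig=3,lo=0
L=6*4+3=27  i=0=0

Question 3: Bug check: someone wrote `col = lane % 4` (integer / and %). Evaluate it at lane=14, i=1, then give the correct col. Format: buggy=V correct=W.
`lane % 4`[14,1]=>2
lane 14=>14/4=3, 14 mod 4=2
i=1  r:2·2+1=>5  c:3
col: 2 vs 3

buggy=2 correct=3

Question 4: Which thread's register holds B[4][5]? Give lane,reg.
c:5=>grp=5  r:4=>tig=2,lo=0
L=5*4+2=22  i=0=0

22,0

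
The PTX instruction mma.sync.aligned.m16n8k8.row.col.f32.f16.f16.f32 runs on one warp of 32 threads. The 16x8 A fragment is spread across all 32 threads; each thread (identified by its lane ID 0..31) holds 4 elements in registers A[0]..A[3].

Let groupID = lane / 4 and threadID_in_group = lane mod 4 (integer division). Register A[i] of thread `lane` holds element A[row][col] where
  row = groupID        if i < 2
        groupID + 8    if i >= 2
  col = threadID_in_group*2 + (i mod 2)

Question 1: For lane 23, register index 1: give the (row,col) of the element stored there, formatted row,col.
5,7

L=23=>grp=23>>2=5, tig=23&3=3
[1]=>row 5+0=5  col 3·2+1=7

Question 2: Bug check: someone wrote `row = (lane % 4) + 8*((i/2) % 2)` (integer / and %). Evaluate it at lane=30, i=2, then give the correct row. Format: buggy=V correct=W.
buggy=10 correct=15

`(lane % 4) + 8*((i/2) % 2)`[30,2]→10
L=30→G=30>>2=7, T=30&3=2
[2]→row 7+8=15  col 2·2+0=4
row: 10 vs 15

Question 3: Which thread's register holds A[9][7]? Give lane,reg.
r=9⇒gr=1,Rb=1  c=7⇒th=3,odd=1
L=1*4+3=7  i=1*2+1=3

7,3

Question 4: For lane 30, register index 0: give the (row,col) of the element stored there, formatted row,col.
lane 30->30/4=7, 30 mod 4=2
i=0  r:7+0->7  c:2·2+0->4

7,4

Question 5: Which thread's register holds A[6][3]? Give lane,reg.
r=6->g=6,rb=0  c=3->t=1,b0=1
L=6*4+1=25  i=0*2+1=1

25,1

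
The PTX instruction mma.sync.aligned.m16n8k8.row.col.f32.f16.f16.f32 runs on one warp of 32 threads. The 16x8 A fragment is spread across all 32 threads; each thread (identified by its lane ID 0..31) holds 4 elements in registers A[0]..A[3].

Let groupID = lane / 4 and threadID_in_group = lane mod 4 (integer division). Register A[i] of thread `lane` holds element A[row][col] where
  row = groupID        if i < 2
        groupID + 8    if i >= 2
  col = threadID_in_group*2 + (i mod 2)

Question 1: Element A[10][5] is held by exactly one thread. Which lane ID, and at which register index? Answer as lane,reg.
10,3

r=10→G=2,rhi=1  c=5→T=2,p=1
L=2*4+2=10  i=1*2+1=3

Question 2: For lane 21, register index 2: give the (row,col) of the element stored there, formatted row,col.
21: G=5,T=1
[2] (5+8,1*2+0) = (13,2)

13,2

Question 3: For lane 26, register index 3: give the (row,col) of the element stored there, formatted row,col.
14,5

26: grp=6,tig=2
[3] (6+8,2*2+1) = (14,5)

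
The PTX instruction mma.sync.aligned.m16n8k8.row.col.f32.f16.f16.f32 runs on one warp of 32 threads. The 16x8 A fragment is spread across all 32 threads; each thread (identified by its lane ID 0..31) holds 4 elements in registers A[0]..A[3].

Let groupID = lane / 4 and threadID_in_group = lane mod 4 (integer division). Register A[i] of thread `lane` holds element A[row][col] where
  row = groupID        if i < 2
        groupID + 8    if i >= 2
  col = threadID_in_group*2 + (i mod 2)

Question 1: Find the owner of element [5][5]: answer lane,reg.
22,1

r=5⇒gr=5,Rb=0  c=5⇒th=2,odd=1
L=5*4+2=22  i=0*2+1=1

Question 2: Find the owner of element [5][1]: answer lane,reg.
r:5=>grp=5,rB=0  c:1=>tig=0,lo=1
L=5*4+0=20  i=0*2+1=1

20,1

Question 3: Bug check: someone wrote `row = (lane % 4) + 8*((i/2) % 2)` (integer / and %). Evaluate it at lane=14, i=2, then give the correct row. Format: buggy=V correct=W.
buggy=10 correct=11

`(lane % 4) + 8*((i/2) % 2)`[14,2]=>10
14: grp=3,tig=2
[2] (3+8,2*2+0) = (11,4)
row: 10 vs 11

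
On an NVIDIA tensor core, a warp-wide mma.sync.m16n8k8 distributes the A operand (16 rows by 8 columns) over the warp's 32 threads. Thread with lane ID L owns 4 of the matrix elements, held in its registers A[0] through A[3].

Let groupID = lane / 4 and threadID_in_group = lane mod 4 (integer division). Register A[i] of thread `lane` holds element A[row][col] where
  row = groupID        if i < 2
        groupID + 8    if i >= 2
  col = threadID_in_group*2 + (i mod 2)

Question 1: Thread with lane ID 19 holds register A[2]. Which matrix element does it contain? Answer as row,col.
L=19->gid=19>>2=4, tid=19&3=3
[2]->row 4+8=12  col 3·2+0=6

12,6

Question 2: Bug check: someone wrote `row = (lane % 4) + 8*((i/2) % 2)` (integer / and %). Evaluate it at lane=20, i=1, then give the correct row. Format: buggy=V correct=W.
`(lane % 4) + 8*((i/2) % 2)`[20,1]→0
lane 20→20/4=5, 20 mod 4=0
i=1  r:5+0→5  c:2·0+1→1
row: 0 vs 5

buggy=0 correct=5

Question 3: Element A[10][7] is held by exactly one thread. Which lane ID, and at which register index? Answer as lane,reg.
r: 10->gid=2,r8=1  c: 7->tid=3,i&1=1
L=2*4+3=11  i=1*2+1=3

11,3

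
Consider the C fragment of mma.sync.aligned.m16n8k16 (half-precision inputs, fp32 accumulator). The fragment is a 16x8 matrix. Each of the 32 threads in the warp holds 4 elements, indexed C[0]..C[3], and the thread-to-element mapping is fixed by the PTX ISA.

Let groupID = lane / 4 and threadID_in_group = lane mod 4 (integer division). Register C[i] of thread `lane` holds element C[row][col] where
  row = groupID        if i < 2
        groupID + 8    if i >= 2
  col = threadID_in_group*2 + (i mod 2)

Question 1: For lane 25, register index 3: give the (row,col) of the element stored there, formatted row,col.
14,3

25: gid=6,tid=1
[3] (6+8,1*2+1) = (14,3)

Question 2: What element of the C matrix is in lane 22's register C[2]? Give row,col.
13,4

L=22->g=22>>2=5, t=22&3=2
[2]->row 5+8=13  col 2·2+0=4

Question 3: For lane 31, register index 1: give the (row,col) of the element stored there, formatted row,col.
7,7

L=31->g=31>>2=7, t=31&3=3
[1]->row 7+0=7  col 3·2+1=7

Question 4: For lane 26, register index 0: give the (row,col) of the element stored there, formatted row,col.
6,4

lane 26->26/4=6, 26 mod 4=2
i=0  r:6+0->6  c:2·2+0->4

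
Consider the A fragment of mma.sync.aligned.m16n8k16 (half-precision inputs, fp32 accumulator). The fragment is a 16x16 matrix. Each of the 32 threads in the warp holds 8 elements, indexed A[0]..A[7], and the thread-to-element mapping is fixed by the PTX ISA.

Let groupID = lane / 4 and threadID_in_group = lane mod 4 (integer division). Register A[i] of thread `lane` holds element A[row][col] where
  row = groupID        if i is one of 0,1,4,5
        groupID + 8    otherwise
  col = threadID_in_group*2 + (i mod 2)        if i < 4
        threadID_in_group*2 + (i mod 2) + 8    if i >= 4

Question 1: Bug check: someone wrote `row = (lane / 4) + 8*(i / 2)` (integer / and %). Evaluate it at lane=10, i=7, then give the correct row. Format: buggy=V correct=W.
buggy=26 correct=10

`(lane / 4) + 8*(i / 2)`[10,7]->26
lane 10: g=2 (10/4), t=2 (10%4)
i=7: r=2+8=10, c=2*2+1+8=13
row: 26 vs 10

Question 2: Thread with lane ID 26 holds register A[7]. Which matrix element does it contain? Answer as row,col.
14,13

lane 26: gr=6 (26/4), th=2 (26%4)
i=7: r=6+8=14, c=2*2+1+8=13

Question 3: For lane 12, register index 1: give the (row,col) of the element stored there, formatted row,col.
12: g=3,t=0
[1] (3+0,0*2+1+0) = (3,1)

3,1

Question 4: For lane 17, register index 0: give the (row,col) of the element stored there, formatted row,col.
4,2

L=17->gid=17>>2=4, tid=17&3=1
[0]->row 4+0=4  col 1·2+0+0=2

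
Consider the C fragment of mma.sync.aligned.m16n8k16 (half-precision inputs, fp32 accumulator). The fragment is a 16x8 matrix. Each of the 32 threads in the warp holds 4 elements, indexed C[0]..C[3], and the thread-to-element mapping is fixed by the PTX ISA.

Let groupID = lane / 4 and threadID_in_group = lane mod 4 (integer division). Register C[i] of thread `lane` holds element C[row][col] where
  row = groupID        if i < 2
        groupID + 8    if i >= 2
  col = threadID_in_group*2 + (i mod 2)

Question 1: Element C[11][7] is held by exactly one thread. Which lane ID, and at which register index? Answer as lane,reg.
r: 11->gid=3,r8=1  c: 7->tid=3,i&1=1
L=3*4+3=15  i=1*2+1=3

15,3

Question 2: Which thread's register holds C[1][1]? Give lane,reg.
4,1

r: 1->gid=1,r8=0  c: 1->tid=0,i&1=1
L=1*4+0=4  i=0*2+1=1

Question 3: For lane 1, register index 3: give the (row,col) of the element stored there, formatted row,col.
8,3

L=1⇒gr=1>>2=0, th=1&3=1
[3]⇒row 0+8=8  col 1·2+1=3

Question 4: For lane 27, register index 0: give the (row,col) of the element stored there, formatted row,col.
lane 27: gid=6 (27/4), tid=3 (27%4)
i=0: r=6+0=6, c=3*2+0=6

6,6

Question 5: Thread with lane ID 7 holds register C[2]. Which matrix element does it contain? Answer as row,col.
9,6

L=7->g=7>>2=1, t=7&3=3
[2]->row 1+8=9  col 3·2+0=6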